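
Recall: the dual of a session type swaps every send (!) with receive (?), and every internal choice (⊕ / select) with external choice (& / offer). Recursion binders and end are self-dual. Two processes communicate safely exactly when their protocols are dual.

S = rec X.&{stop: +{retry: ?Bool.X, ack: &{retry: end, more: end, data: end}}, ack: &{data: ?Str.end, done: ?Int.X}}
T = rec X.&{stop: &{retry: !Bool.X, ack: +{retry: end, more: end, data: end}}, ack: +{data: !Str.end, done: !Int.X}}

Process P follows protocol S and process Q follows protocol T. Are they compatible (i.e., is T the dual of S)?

rec X | rec X  match (binder kept)
  &{stop,ack} | &{stop,ack}  ✗ choice polarity not flipped — not dual

NO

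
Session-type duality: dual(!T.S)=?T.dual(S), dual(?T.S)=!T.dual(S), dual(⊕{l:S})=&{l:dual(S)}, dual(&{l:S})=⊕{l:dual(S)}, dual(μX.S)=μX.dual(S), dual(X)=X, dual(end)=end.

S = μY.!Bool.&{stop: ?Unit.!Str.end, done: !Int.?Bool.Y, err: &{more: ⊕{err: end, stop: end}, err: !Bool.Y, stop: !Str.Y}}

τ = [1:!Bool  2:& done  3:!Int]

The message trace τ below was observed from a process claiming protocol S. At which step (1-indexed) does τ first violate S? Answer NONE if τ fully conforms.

NONE

[1] !Bool  ✓  now at &{stop: ?Unit.!Str.end, done: !Int.?Bool.μY.…, err: &{more: ⊕{err: end, stop: end}, err: !Bool.μY.…, stop: !Str.μY.…}}
[2] & done  ✓  now at !Int.?Bool.μY.…
[3] !Int  ✓  now at ?Bool.μY.…
all 3 steps conform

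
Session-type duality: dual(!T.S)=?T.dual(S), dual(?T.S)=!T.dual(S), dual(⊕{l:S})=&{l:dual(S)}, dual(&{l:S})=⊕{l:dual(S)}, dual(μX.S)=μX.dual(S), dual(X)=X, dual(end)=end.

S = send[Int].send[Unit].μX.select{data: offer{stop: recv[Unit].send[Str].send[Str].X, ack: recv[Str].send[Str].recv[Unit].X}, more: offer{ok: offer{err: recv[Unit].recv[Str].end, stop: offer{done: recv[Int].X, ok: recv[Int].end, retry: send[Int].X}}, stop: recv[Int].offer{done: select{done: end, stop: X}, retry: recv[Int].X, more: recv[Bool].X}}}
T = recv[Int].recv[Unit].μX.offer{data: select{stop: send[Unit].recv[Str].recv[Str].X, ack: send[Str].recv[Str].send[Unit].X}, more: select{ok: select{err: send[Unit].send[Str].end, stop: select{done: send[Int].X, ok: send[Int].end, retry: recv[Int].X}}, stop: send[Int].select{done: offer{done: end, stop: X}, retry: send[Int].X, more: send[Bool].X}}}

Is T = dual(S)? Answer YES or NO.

YES

send[Int] | recv[Int]  ok
  send[Unit] | recv[Unit]  ok
    μX | μX  ok (μ self-dual)
      select{data,more} | offer{data,more}  ok same labels
        [data]
          offer{stop,ack} | select{stop,ack}  ok same labels
            [stop]
              recv[Unit] | send[Unit]  ok
                send[Str] | recv[Str]  ok
                  send[Str] | recv[Str]  ok
                    X | X  ok
            [ack]
              recv[Str] | send[Str]  ok
                send[Str] | recv[Str]  ok
                  recv[Unit] | send[Unit]  ok
                    X | X  ok
        [more]
          offer{ok,stop} | select{ok,stop}  ok same labels
            [ok]
              offer{err,stop} | select{err,stop}  ok same labels
                [err]
                  recv[Unit] | send[Unit]  ok
                    recv[Str] | send[Str]  ok
                      end | end  ok
                [stop]
                  offer{done,ok,retry} | select{done,ok,retry}  ok same labels
                    [done]
                      recv[Int] | send[Int]  ok
                        X | X  ok
                    [ok]
                      recv[Int] | send[Int]  ok
                        end | end  ok
                    [retry]
                      send[Int] | recv[Int]  ok
                        X | X  ok
            [stop]
              recv[Int] | send[Int]  ok
                offer{done,retry,more} | select{done,retry,more}  ok same labels
                  [done]
                    select{done,stop} | offer{done,stop}  ok same labels
                      [done]
                        end | end  ok
                      [stop]
                        X | X  ok
                  [retry]
                    recv[Int] | send[Int]  ok
                      X | X  ok
                  [more]
                    recv[Bool] | send[Bool]  ok
                      X | X  ok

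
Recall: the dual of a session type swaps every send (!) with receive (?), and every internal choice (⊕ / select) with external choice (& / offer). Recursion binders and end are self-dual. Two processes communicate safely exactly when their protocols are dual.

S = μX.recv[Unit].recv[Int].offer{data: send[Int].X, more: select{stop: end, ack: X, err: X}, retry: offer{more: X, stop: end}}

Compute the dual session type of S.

μX = μX  (rec unchanged)
  recv[Unit] = send[Unit]
    recv[Int] = send[Int]
      offer{data,more,retry} = select{data,more,retry}  (offer→select)
        case data:
          send[Int] = recv[Int]
            X ↦ X
        case more:
          select{stop,ack,err} = offer{stop,ack,err}  (internal→external)
            case stop:
              end ↦ end
            case ack:
              X ↦ X
            case err:
              X ↦ X
        case retry:
          offer{more,stop} = select{more,stop}  (offer→select)
            case more:
              X ↦ X
            case stop:
              end ↦ end

μX.send[Unit].send[Int].select{data: recv[Int].X, more: offer{stop: end, ack: X, err: X}, retry: select{more: X, stop: end}}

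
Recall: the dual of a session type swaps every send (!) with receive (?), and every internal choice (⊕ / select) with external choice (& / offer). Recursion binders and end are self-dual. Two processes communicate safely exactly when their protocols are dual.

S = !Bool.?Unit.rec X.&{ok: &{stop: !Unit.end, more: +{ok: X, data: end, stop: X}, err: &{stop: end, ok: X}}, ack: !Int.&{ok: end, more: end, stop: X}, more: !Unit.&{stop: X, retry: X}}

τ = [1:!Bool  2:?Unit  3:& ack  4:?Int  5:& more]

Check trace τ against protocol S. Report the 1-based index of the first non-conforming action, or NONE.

[1] !Bool  match  now at ?Unit.rec X.…
[2] ?Unit  match  now at rec X.…
[3] & ack  match  now at !Int.&{ok: end, more: end, stop: rec X.…}
[4] got ?Int, protocol expects !Int  ✗

4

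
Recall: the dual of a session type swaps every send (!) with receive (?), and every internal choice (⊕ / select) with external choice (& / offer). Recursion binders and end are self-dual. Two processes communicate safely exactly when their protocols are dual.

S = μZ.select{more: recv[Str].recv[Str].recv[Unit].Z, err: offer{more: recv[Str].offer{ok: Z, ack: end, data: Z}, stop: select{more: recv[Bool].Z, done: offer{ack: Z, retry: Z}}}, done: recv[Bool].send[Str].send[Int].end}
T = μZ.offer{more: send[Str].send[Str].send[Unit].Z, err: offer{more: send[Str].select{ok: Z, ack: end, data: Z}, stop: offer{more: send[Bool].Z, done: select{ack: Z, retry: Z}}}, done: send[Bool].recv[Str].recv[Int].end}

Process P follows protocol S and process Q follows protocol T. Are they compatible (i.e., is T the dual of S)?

NO

μZ | μZ  ok (binder kept)
  select{more,err,done} | offer{more,err,done}  ok labels match
    case more:
      recv[Str] | send[Str]  ok
        recv[Str] | send[Str]  ok
          recv[Unit] | send[Unit]  ok
            Z | Z  ok
    case err:
      offer{more,stop} | offer{more,stop}  ✗ choice polarity not flipped — not dual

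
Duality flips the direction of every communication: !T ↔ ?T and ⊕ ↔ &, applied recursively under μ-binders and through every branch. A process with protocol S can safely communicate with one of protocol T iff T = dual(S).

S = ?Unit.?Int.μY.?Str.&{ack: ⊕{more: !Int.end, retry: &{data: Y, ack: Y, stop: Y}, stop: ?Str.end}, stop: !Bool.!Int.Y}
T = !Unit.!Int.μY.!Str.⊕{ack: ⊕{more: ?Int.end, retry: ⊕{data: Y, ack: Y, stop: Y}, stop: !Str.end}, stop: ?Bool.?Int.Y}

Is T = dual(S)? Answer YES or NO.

NO

?Unit vs !Unit  ok
  ?Int vs !Int  ok
    μY vs μY  ok (binder kept)
      ?Str vs !Str  ok
        &{ack,stop} vs ⊕{ack,stop}  ok labels match
          • ack:
            ⊕{more,retry,stop} vs ⊕{more,retry,stop}  ✗ choice polarity not flipped — not dual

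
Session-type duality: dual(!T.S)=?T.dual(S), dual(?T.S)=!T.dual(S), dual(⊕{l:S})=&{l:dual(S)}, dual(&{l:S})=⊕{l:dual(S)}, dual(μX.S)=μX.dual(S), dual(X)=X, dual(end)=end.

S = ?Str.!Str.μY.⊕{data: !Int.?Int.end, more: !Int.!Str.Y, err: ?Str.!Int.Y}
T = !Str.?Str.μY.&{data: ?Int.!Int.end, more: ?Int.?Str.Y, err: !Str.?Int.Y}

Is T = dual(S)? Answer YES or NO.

YES

?Str ‖ !Str  ✓
  !Str ‖ ?Str  ✓
    μY ‖ μY  ✓ (binder kept)
      ⊕{data,more,err} ‖ &{data,more,err}  ✓ labels match
        • data:
          !Int ‖ ?Int  ✓
            ?Int ‖ !Int  ✓
              end ‖ end  ✓
        • more:
          !Int ‖ ?Int  ✓
            !Str ‖ ?Str  ✓
              Y ‖ Y  ✓
        • err:
          ?Str ‖ !Str  ✓
            !Int ‖ ?Int  ✓
              Y ‖ Y  ✓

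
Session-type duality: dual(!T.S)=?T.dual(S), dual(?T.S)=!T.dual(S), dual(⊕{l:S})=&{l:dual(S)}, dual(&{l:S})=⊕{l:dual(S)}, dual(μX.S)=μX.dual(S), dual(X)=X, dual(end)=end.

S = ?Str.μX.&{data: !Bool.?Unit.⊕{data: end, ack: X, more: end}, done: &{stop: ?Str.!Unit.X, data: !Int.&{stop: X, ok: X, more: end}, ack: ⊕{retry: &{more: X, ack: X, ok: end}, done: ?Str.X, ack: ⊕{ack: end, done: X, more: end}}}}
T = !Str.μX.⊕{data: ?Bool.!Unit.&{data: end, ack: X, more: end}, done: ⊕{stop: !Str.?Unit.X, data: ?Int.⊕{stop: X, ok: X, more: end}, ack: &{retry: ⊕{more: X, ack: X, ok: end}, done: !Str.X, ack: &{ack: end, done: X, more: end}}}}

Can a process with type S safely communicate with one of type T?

YES

?Str ‖ !Str  match
  μX ‖ μX  match (rec unchanged)
    &{data,done} ‖ ⊕{data,done}  match labels match
      case data:
        !Bool ‖ ?Bool  match
          ?Unit ‖ !Unit  match
            ⊕{data,ack,more} ‖ &{data,ack,more}  match labels match
              case data:
                end ‖ end  match
              case ack:
                X ‖ X  match
              case more:
                end ‖ end  match
      case done:
        &{stop,data,ack} ‖ ⊕{stop,data,ack}  match labels match
          case stop:
            ?Str ‖ !Str  match
              !Unit ‖ ?Unit  match
                X ‖ X  match
          case data:
            !Int ‖ ?Int  match
              &{stop,ok,more} ‖ ⊕{stop,ok,more}  match labels match
                case stop:
                  X ‖ X  match
                case ok:
                  X ‖ X  match
                case more:
                  end ‖ end  match
          case ack:
            ⊕{retry,done,ack} ‖ &{retry,done,ack}  match labels match
              case retry:
                &{more,ack,ok} ‖ ⊕{more,ack,ok}  match labels match
                  case more:
                    X ‖ X  match
                  case ack:
                    X ‖ X  match
                  case ok:
                    end ‖ end  match
              case done:
                ?Str ‖ !Str  match
                  X ‖ X  match
              case ack:
                ⊕{ack,done,more} ‖ &{ack,done,more}  match labels match
                  case ack:
                    end ‖ end  match
                  case done:
                    X ‖ X  match
                  case more:
                    end ‖ end  match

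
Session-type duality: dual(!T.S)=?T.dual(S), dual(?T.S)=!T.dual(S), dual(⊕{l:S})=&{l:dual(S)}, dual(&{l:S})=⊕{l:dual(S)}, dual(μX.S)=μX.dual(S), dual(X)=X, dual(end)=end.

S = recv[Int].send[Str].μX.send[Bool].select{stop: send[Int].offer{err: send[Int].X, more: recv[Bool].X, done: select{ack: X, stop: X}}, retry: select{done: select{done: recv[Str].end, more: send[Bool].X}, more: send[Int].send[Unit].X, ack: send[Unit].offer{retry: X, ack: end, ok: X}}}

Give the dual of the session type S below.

recv[Int] = send[Int]
  send[Str] = recv[Str]
    μX = μX  (μ self-dual)
      send[Bool] = recv[Bool]
        select{stop,retry} = offer{stop,retry}  (⊕→&)
          [stop]
            send[Int] = recv[Int]
              offer{err,more,done} = select{err,more,done}  (external→internal)
                [err]
                  send[Int] = recv[Int]
                    dual(X) = X
                [more]
                  recv[Bool] = send[Bool]
                    dual(X) = X
                [done]
                  select{ack,stop} = offer{ack,stop}  (⊕→&)
                    [ack]
                      dual(X) = X
                    [stop]
                      dual(X) = X
          [retry]
            select{done,more,ack} = offer{done,more,ack}  (⊕→&)
              [done]
                select{done,more} = offer{done,more}  (⊕→&)
                  [done]
                    recv[Str] = send[Str]
                      dual(end) = end
                  [more]
                    send[Bool] = recv[Bool]
                      dual(X) = X
              [more]
                send[Int] = recv[Int]
                  send[Unit] = recv[Unit]
                    dual(X) = X
              [ack]
                send[Unit] = recv[Unit]
                  offer{retry,ack,ok} = select{retry,ack,ok}  (external→internal)
                    [retry]
                      dual(X) = X
                    [ack]
                      dual(end) = end
                    [ok]
                      dual(X) = X

send[Int].recv[Str].μX.recv[Bool].offer{stop: recv[Int].select{err: recv[Int].X, more: send[Bool].X, done: offer{ack: X, stop: X}}, retry: offer{done: offer{done: send[Str].end, more: recv[Bool].X}, more: recv[Int].recv[Unit].X, ack: recv[Unit].select{retry: X, ack: end, ok: X}}}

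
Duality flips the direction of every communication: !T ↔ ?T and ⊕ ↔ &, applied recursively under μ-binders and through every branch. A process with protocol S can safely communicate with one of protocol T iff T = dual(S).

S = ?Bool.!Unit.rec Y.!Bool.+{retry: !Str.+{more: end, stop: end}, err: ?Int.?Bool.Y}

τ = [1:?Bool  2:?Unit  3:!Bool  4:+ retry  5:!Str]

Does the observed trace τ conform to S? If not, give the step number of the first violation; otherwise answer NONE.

2

step 1: ?Bool  ✓  now at !Unit.rec Y.…
step 2: got ?Unit, protocol expects !Unit  ✗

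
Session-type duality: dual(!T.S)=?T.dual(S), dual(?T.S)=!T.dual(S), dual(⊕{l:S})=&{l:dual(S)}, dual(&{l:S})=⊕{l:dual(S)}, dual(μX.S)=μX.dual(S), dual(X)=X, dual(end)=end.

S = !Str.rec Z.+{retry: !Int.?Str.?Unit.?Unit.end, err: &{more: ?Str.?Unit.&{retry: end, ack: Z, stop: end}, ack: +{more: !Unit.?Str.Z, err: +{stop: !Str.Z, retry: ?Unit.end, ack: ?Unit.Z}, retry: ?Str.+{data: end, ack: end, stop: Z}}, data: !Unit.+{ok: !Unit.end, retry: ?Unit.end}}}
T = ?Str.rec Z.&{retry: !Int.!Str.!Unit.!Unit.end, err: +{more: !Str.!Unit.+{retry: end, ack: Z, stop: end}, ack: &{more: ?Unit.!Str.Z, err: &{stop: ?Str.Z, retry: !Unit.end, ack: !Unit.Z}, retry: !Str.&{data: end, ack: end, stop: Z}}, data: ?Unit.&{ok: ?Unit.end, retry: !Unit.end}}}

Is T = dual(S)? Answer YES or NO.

!Str ‖ ?Str  match
  rec Z ‖ rec Z  match (binder kept)
    +{retry,err} ‖ &{retry,err}  match same labels
      [retry]
        !Int ‖ !Int  ✗ same direction on both sides — not dual

NO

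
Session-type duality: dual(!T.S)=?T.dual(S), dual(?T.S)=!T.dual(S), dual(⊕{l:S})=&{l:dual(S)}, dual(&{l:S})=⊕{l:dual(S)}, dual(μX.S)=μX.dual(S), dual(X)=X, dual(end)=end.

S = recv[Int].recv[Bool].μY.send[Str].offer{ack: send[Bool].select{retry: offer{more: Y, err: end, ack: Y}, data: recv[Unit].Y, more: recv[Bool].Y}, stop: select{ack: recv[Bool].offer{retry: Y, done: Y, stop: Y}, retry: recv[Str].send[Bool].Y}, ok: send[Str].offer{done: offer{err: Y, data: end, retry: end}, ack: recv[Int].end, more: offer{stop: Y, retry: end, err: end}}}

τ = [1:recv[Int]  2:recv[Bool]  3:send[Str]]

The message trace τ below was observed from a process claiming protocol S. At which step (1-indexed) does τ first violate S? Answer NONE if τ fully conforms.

step 1: recv[Int]  ok  state: recv[Bool].μY.…
step 2: recv[Bool]  ok  state: μY.…
step 3: send[Str]  ok  state: offer{ack: send[Bool].select{retry: offer{more: μY.…, err: end, ack: μY.…}, data: recv[Unit].μY.…, more: recv[Bool].μY.…}, stop: select{ack: recv[Bool].offer{retry: μY.…, done: μY.…, stop: μY.…}, retry: recv[Str].send[Bool].μY.…}, ok: send[Str].offer{done: offer{err: μY.…, data: end, retry: end}, ack: recv[Int].end, more: offer{stop: μY.…, retry: end, err: end}}}
all 3 steps conform

NONE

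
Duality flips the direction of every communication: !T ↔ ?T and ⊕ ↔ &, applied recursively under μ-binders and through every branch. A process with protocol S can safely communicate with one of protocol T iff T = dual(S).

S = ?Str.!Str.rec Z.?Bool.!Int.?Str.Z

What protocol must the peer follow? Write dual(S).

!Str.?Str.rec Z.!Bool.?Int.!Str.Z

?Str → !Str
  !Str → ?Str
    rec Z → rec Z  (μ self-dual)
      ?Bool → !Bool
        !Int → ?Int
          ?Str → !Str
            dual(Z) = Z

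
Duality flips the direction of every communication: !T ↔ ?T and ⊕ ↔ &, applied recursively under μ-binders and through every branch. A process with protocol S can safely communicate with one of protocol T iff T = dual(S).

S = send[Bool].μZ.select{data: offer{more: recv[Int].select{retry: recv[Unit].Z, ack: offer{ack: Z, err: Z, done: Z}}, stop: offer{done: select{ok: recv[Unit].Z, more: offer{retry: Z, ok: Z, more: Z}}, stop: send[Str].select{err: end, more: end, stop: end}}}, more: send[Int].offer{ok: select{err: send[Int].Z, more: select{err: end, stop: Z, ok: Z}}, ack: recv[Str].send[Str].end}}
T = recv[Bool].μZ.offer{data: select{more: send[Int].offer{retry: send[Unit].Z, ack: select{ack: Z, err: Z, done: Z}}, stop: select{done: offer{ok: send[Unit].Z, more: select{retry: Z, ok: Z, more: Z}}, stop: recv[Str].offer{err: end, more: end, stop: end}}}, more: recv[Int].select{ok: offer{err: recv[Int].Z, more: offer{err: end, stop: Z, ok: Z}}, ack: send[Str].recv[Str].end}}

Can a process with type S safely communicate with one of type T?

send[Bool] | recv[Bool]  ok
  μZ | μZ  ok (rec unchanged)
    select{data,more} | offer{data,more}  ok same labels
      • data:
        offer{more,stop} | select{more,stop}  ok same labels
          • more:
            recv[Int] | send[Int]  ok
              select{retry,ack} | offer{retry,ack}  ok same labels
                • retry:
                  recv[Unit] | send[Unit]  ok
                    Z | Z  ok
                • ack:
                  offer{ack,err,done} | select{ack,err,done}  ok same labels
                    • ack:
                      Z | Z  ok
                    • err:
                      Z | Z  ok
                    • done:
                      Z | Z  ok
          • stop:
            offer{done,stop} | select{done,stop}  ok same labels
              • done:
                select{ok,more} | offer{ok,more}  ok same labels
                  • ok:
                    recv[Unit] | send[Unit]  ok
                      Z | Z  ok
                  • more:
                    offer{retry,ok,more} | select{retry,ok,more}  ok same labels
                      • retry:
                        Z | Z  ok
                      • ok:
                        Z | Z  ok
                      • more:
                        Z | Z  ok
              • stop:
                send[Str] | recv[Str]  ok
                  select{err,more,stop} | offer{err,more,stop}  ok same labels
                    • err:
                      end | end  ok
                    • more:
                      end | end  ok
                    • stop:
                      end | end  ok
      • more:
        send[Int] | recv[Int]  ok
          offer{ok,ack} | select{ok,ack}  ok same labels
            • ok:
              select{err,more} | offer{err,more}  ok same labels
                • err:
                  send[Int] | recv[Int]  ok
                    Z | Z  ok
                • more:
                  select{err,stop,ok} | offer{err,stop,ok}  ok same labels
                    • err:
                      end | end  ok
                    • stop:
                      Z | Z  ok
                    • ok:
                      Z | Z  ok
            • ack:
              recv[Str] | send[Str]  ok
                send[Str] | recv[Str]  ok
                  end | end  ok

YES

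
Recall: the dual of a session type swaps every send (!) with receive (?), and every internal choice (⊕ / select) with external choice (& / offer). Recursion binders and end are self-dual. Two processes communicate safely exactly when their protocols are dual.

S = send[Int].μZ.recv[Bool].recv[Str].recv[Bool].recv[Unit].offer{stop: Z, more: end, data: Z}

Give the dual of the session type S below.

recv[Int].μZ.send[Bool].send[Str].send[Bool].send[Unit].select{stop: Z, more: end, data: Z}

send[Int] ↦ recv[Int]
  μZ ↦ μZ  (μ self-dual)
    recv[Bool] ↦ send[Bool]
      recv[Str] ↦ send[Str]
        recv[Bool] ↦ send[Bool]
          recv[Unit] ↦ send[Unit]
            offer{stop,more,data} ↦ select{stop,more,data}  (&→⊕)
              [stop]
                dual(Z) = Z
              [more]
                dual(end) = end
              [data]
                dual(Z) = Z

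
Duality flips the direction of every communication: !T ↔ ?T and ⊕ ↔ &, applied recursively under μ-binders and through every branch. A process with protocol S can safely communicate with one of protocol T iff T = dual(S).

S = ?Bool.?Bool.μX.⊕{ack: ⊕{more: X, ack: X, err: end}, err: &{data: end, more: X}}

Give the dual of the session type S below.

!Bool.!Bool.μX.&{ack: &{more: X, ack: X, err: end}, err: ⊕{data: end, more: X}}

?Bool = !Bool
  ?Bool = !Bool
    μX = μX  (μ self-dual)
      ⊕{ack,err} = &{ack,err}  (internal→external)
        case ack:
          ⊕{more,ack,err} = &{more,ack,err}  (internal→external)
            case more:
              dual(X) = X
            case ack:
              dual(X) = X
            case err:
              dual(end) = end
        case err:
          &{data,more} = ⊕{data,more}  (&→⊕)
            case data:
              dual(end) = end
            case more:
              dual(X) = X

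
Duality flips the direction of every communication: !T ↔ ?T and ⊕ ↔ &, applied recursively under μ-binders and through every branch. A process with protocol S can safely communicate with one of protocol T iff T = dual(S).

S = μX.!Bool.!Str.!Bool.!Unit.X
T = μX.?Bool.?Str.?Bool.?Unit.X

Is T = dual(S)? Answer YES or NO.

YES

μX ‖ μX  ok (rec unchanged)
  !Bool ‖ ?Bool  ok
    !Str ‖ ?Str  ok
      !Bool ‖ ?Bool  ok
        !Unit ‖ ?Unit  ok
          X ‖ X  ok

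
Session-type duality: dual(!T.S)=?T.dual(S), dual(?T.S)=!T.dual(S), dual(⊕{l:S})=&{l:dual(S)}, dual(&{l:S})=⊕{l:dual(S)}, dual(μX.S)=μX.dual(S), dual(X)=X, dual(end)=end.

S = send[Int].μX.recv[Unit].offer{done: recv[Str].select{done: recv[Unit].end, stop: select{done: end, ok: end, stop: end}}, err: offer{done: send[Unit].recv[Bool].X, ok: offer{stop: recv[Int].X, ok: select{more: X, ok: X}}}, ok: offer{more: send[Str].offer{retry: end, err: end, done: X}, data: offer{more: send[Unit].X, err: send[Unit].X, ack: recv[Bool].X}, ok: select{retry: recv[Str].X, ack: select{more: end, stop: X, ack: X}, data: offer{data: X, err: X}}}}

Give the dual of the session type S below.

recv[Int].μX.send[Unit].select{done: send[Str].offer{done: send[Unit].end, stop: offer{done: end, ok: end, stop: end}}, err: select{done: recv[Unit].send[Bool].X, ok: select{stop: send[Int].X, ok: offer{more: X, ok: X}}}, ok: select{more: recv[Str].select{retry: end, err: end, done: X}, data: select{more: recv[Unit].X, err: recv[Unit].X, ack: send[Bool].X}, ok: offer{retry: send[Str].X, ack: offer{more: end, stop: X, ack: X}, data: select{data: X, err: X}}}}

send[Int] ↦ recv[Int]
  μX ↦ μX  (μ self-dual)
    recv[Unit] ↦ send[Unit]
      offer{done,err,ok} ↦ select{done,err,ok}  (external→internal)
        [done]
          recv[Str] ↦ send[Str]
            select{done,stop} ↦ offer{done,stop}  (⊕→&)
              [done]
                recv[Unit] ↦ send[Unit]
                  dual(end) = end
              [stop]
                select{done,ok,stop} ↦ offer{done,ok,stop}  (⊕→&)
                  [done]
                    dual(end) = end
                  [ok]
                    dual(end) = end
                  [stop]
                    dual(end) = end
        [err]
          offer{done,ok} ↦ select{done,ok}  (external→internal)
            [done]
              send[Unit] ↦ recv[Unit]
                recv[Bool] ↦ send[Bool]
                  dual(X) = X
            [ok]
              offer{stop,ok} ↦ select{stop,ok}  (external→internal)
                [stop]
                  recv[Int] ↦ send[Int]
                    dual(X) = X
                [ok]
                  select{more,ok} ↦ offer{more,ok}  (⊕→&)
                    [more]
                      dual(X) = X
                    [ok]
                      dual(X) = X
        [ok]
          offer{more,data,ok} ↦ select{more,data,ok}  (external→internal)
            [more]
              send[Str] ↦ recv[Str]
                offer{retry,err,done} ↦ select{retry,err,done}  (external→internal)
                  [retry]
                    dual(end) = end
                  [err]
                    dual(end) = end
                  [done]
                    dual(X) = X
            [data]
              offer{more,err,ack} ↦ select{more,err,ack}  (external→internal)
                [more]
                  send[Unit] ↦ recv[Unit]
                    dual(X) = X
                [err]
                  send[Unit] ↦ recv[Unit]
                    dual(X) = X
                [ack]
                  recv[Bool] ↦ send[Bool]
                    dual(X) = X
            [ok]
              select{retry,ack,data} ↦ offer{retry,ack,data}  (⊕→&)
                [retry]
                  recv[Str] ↦ send[Str]
                    dual(X) = X
                [ack]
                  select{more,stop,ack} ↦ offer{more,stop,ack}  (⊕→&)
                    [more]
                      dual(end) = end
                    [stop]
                      dual(X) = X
                    [ack]
                      dual(X) = X
                [data]
                  offer{data,err} ↦ select{data,err}  (external→internal)
                    [data]
                      dual(X) = X
                    [err]
                      dual(X) = X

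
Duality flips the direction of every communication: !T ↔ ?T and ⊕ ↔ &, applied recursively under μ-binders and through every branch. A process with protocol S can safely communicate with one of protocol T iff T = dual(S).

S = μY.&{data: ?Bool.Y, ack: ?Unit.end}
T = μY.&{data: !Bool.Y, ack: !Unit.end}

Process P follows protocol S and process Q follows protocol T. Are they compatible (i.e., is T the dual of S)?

μY vs μY  match (binder kept)
  &{data,ack} vs &{data,ack}  ✗ choice polarity not flipped — not dual

NO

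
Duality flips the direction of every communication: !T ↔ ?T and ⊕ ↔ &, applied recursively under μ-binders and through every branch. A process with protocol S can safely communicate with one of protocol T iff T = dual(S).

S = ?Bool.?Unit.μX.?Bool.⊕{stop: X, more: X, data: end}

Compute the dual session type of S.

!Bool.!Unit.μX.!Bool.&{stop: X, more: X, data: end}

?Bool = !Bool
  ?Unit = !Unit
    μX = μX  (binder kept)
      ?Bool = !Bool
        ⊕{stop,more,data} = &{stop,more,data}  (select→offer)
          • stop:
            dual(X) = X
          • more:
            dual(X) = X
          • data:
            dual(end) = end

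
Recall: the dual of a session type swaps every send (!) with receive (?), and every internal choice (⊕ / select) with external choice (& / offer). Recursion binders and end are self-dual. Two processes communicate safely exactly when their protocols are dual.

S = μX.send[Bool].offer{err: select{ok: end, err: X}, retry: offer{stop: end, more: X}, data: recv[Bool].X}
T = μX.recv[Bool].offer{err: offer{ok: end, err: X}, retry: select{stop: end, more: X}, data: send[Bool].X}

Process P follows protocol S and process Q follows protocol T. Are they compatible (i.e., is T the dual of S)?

μX vs μX  match (binder kept)
  send[Bool] vs recv[Bool]  match
    offer{err,retry,data} vs offer{err,retry,data}  ✗ choice polarity not flipped — not dual

NO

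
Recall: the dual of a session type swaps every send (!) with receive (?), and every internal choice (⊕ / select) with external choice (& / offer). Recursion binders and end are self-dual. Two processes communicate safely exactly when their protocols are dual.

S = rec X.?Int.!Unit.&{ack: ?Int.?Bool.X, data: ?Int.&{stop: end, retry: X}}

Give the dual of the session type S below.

rec X ↦ rec X  (rec unchanged)
  ?Int ↦ !Int
    !Unit ↦ ?Unit
      &{ack,data} ↦ +{ack,data}  (external→internal)
        [ack]
          ?Int ↦ !Int
            ?Bool ↦ !Bool
              X self-dual
        [data]
          ?Int ↦ !Int
            &{stop,retry} ↦ +{stop,retry}  (external→internal)
              [stop]
                end self-dual
              [retry]
                X self-dual

rec X.!Int.?Unit.+{ack: !Int.!Bool.X, data: !Int.+{stop: end, retry: X}}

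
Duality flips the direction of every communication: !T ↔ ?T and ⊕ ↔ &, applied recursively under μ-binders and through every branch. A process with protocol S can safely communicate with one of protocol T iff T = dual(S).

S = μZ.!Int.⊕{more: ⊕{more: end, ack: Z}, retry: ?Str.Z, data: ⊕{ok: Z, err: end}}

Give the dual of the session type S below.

μZ.?Int.&{more: &{more: end, ack: Z}, retry: !Str.Z, data: &{ok: Z, err: end}}

μZ = μZ  (rec unchanged)
  !Int = ?Int
    ⊕{more,retry,data} = &{more,retry,data}  (⊕→&)
      case more:
        ⊕{more,ack} = &{more,ack}  (⊕→&)
          case more:
            dual(end) = end
          case ack:
            dual(Z) = Z
      case retry:
        ?Str = !Str
          dual(Z) = Z
      case data:
        ⊕{ok,err} = &{ok,err}  (⊕→&)
          case ok:
            dual(Z) = Z
          case err:
            dual(end) = end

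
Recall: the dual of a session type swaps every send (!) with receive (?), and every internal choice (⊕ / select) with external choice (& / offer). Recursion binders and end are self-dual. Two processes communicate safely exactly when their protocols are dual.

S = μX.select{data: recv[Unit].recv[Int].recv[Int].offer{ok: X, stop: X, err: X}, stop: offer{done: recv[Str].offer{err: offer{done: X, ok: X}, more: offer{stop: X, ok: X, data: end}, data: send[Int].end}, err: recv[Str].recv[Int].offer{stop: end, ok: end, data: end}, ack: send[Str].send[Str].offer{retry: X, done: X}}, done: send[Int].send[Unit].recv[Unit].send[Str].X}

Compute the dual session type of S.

μX.offer{data: send[Unit].send[Int].send[Int].select{ok: X, stop: X, err: X}, stop: select{done: send[Str].select{err: select{done: X, ok: X}, more: select{stop: X, ok: X, data: end}, data: recv[Int].end}, err: send[Str].send[Int].select{stop: end, ok: end, data: end}, ack: recv[Str].recv[Str].select{retry: X, done: X}}, done: recv[Int].recv[Unit].send[Unit].recv[Str].X}

μX ↦ μX  (binder kept)
  select{data,stop,done} ↦ offer{data,stop,done}  (internal→external)
    case data:
      recv[Unit] ↦ send[Unit]
        recv[Int] ↦ send[Int]
          recv[Int] ↦ send[Int]
            offer{ok,stop,err} ↦ select{ok,stop,err}  (&→⊕)
              case ok:
                X ↦ X
              case stop:
                X ↦ X
              case err:
                X ↦ X
    case stop:
      offer{done,err,ack} ↦ select{done,err,ack}  (&→⊕)
        case done:
          recv[Str] ↦ send[Str]
            offer{err,more,data} ↦ select{err,more,data}  (&→⊕)
              case err:
                offer{done,ok} ↦ select{done,ok}  (&→⊕)
                  case done:
                    X ↦ X
                  case ok:
                    X ↦ X
              case more:
                offer{stop,ok,data} ↦ select{stop,ok,data}  (&→⊕)
                  case stop:
                    X ↦ X
                  case ok:
                    X ↦ X
                  case data:
                    end ↦ end
              case data:
                send[Int] ↦ recv[Int]
                  end ↦ end
        case err:
          recv[Str] ↦ send[Str]
            recv[Int] ↦ send[Int]
              offer{stop,ok,data} ↦ select{stop,ok,data}  (&→⊕)
                case stop:
                  end ↦ end
                case ok:
                  end ↦ end
                case data:
                  end ↦ end
        case ack:
          send[Str] ↦ recv[Str]
            send[Str] ↦ recv[Str]
              offer{retry,done} ↦ select{retry,done}  (&→⊕)
                case retry:
                  X ↦ X
                case done:
                  X ↦ X
    case done:
      send[Int] ↦ recv[Int]
        send[Unit] ↦ recv[Unit]
          recv[Unit] ↦ send[Unit]
            send[Str] ↦ recv[Str]
              X ↦ X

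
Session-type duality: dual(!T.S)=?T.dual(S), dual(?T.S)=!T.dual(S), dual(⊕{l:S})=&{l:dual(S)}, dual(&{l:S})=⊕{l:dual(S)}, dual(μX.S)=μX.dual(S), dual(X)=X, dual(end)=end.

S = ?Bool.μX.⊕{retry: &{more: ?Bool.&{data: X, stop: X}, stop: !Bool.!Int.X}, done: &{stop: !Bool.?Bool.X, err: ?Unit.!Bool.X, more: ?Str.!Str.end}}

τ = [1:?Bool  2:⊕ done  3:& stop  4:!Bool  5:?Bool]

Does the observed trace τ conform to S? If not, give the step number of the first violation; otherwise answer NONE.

@1 ?Bool  match  cont: μX.…
@2 ⊕ done  match  cont: &{stop: !Bool.?Bool.μX.…, err: ?Unit.!Bool.μX.…, more: ?Str.!Str.end}
@3 & stop  match  cont: !Bool.?Bool.μX.…
@4 !Bool  match  cont: ?Bool.μX.…
@5 ?Bool  match  cont: μX.…
τ conforms to S (length 5)

NONE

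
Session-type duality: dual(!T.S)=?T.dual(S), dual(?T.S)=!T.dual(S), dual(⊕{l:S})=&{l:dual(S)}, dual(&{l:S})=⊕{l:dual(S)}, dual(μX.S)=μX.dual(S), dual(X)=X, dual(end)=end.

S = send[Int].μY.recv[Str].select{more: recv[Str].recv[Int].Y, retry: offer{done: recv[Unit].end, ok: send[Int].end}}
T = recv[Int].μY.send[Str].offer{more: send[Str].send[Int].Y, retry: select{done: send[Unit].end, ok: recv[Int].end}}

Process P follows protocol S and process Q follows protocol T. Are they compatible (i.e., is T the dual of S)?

YES

send[Int] vs recv[Int]  ok
  μY vs μY  ok (rec unchanged)
    recv[Str] vs send[Str]  ok
      select{more,retry} vs offer{more,retry}  ok label sets agree
        • more:
          recv[Str] vs send[Str]  ok
            recv[Int] vs send[Int]  ok
              Y vs Y  ok
        • retry:
          offer{done,ok} vs select{done,ok}  ok label sets agree
            • done:
              recv[Unit] vs send[Unit]  ok
                end vs end  ok
            • ok:
              send[Int] vs recv[Int]  ok
                end vs end  ok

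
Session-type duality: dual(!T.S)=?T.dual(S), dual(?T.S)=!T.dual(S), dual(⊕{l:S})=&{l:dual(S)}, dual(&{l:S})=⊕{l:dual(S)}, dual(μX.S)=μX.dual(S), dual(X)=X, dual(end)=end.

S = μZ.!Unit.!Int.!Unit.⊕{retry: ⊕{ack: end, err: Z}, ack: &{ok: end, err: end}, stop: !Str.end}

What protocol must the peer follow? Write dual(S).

μZ ↦ μZ  (μ self-dual)
  !Unit ↦ ?Unit
    !Int ↦ ?Int
      !Unit ↦ ?Unit
        ⊕{retry,ack,stop} ↦ &{retry,ack,stop}  (internal→external)
          • retry:
            ⊕{ack,err} ↦ &{ack,err}  (internal→external)
              • ack:
                dual(end) = end
              • err:
                dual(Z) = Z
          • ack:
            &{ok,err} ↦ ⊕{ok,err}  (offer→select)
              • ok:
                dual(end) = end
              • err:
                dual(end) = end
          • stop:
            !Str ↦ ?Str
              dual(end) = end

μZ.?Unit.?Int.?Unit.&{retry: &{ack: end, err: Z}, ack: ⊕{ok: end, err: end}, stop: ?Str.end}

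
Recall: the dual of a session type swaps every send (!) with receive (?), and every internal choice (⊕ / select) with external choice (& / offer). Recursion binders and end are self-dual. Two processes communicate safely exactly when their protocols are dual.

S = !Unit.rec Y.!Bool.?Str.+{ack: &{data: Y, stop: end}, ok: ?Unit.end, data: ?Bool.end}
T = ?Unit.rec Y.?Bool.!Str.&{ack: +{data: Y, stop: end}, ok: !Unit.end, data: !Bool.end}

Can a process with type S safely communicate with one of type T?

!Unit ‖ ?Unit  ✓
  rec Y ‖ rec Y  ✓ (μ self-dual)
    !Bool ‖ ?Bool  ✓
      ?Str ‖ !Str  ✓
        +{ack,ok,data} ‖ &{ack,ok,data}  ✓ label sets agree
          case ack:
            &{data,stop} ‖ +{data,stop}  ✓ label sets agree
              case data:
                Y ‖ Y  ✓
              case stop:
                end ‖ end  ✓
          case ok:
            ?Unit ‖ !Unit  ✓
              end ‖ end  ✓
          case data:
            ?Bool ‖ !Bool  ✓
              end ‖ end  ✓

YES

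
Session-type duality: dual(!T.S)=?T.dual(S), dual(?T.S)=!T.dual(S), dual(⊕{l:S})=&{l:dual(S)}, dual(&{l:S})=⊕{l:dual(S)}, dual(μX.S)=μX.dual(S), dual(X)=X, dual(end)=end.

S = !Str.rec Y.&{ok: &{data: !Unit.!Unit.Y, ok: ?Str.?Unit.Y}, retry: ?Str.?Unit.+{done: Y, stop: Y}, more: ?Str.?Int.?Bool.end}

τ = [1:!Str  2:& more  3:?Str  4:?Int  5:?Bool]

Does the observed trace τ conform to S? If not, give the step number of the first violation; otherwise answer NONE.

NONE

step 1: !Str  ✓  now at rec Y.…
step 2: & more  ✓  now at ?Str.?Int.?Bool.end
step 3: ?Str  ✓  now at ?Int.?Bool.end
step 4: ?Int  ✓  now at ?Bool.end
step 5: ?Bool  ✓  now at end
all 5 steps conform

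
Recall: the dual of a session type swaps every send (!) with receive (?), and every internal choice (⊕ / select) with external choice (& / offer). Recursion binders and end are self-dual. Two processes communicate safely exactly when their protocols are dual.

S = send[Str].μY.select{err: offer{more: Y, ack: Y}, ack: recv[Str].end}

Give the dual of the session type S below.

send[Str] ↦ recv[Str]
  μY ↦ μY  (μ self-dual)
    select{err,ack} ↦ offer{err,ack}  (internal→external)
      • err:
        offer{more,ack} ↦ select{more,ack}  (offer→select)
          • more:
            dual(Y) = Y
          • ack:
            dual(Y) = Y
      • ack:
        recv[Str] ↦ send[Str]
          dual(end) = end

recv[Str].μY.offer{err: select{more: Y, ack: Y}, ack: send[Str].end}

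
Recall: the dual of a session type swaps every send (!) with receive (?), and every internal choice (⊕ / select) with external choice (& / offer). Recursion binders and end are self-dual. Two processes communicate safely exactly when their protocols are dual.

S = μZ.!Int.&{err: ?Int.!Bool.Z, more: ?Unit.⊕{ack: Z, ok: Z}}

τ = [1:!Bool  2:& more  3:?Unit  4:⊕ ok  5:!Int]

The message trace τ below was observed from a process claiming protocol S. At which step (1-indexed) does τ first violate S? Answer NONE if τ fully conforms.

1

step 1: got !Bool, protocol expects !Int  ✗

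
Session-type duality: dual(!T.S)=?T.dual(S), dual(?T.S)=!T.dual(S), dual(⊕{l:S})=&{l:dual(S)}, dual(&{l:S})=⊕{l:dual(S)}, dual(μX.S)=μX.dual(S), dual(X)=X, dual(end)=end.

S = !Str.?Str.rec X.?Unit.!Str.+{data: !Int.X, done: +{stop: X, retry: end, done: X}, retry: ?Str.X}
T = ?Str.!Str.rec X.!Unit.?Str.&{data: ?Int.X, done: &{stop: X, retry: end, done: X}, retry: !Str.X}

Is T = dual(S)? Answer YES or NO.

YES

!Str ‖ ?Str  ✓
  ?Str ‖ !Str  ✓
    rec X ‖ rec X  ✓ (rec unchanged)
      ?Unit ‖ !Unit  ✓
        !Str ‖ ?Str  ✓
          +{data,done,retry} ‖ &{data,done,retry}  ✓ label sets agree
            case data:
              !Int ‖ ?Int  ✓
                X ‖ X  ✓
            case done:
              +{stop,retry,done} ‖ &{stop,retry,done}  ✓ label sets agree
                case stop:
                  X ‖ X  ✓
                case retry:
                  end ‖ end  ✓
                case done:
                  X ‖ X  ✓
            case retry:
              ?Str ‖ !Str  ✓
                X ‖ X  ✓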